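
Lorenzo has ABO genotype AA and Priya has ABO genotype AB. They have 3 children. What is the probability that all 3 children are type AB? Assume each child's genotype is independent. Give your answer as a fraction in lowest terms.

ABO cross AA × AB → 1/2 A, 1/2 AB.
So P(type AB) = 1/2 per child.
All 3 independent: (1/2)^3 = 1/8.

1/8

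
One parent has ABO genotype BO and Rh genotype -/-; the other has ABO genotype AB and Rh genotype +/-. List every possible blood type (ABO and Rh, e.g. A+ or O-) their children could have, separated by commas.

A+, A-, B+, B-, AB+, AB-

Gametes from BO × AB give offspring ABO genotypes AB, AO, BB, BO, i.e. phenotypes A, B, AB.
Rh cross -/- × +/- → phenotypes Rh+, Rh-.
Combining independently: A+, A-, B+, B-, AB+, AB-.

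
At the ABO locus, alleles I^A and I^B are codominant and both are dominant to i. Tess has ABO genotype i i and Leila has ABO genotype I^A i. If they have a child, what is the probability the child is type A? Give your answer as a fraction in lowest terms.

ABO cross i i × I^A i → offspring phenotypes: 1/2 O, 1/2 A.
So P(type A) = 1/2.

1/2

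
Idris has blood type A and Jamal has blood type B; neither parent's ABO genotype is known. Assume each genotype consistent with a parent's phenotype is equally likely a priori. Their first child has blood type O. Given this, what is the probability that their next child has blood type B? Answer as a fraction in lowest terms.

1/4

Possible genotypes: Idris ∈ {AA, AO}; Jamal ∈ {BB, BO}.
Weight each parental genotype pair by prior × P(type-O child):
  AO × BO: posterior weight 1; P(next child type B) = 1/4.
Weighted sum = 1/4.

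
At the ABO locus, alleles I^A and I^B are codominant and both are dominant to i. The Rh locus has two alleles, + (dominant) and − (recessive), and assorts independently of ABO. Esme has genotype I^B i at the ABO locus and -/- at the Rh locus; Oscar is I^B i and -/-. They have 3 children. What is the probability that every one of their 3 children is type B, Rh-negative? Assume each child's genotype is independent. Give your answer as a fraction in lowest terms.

27/64

ABO cross I^B i × I^B i → 1/4 O, 3/4 B.
Rh cross -/- × -/- → 1 Rh-; so P(type B, Rh-negative) = 3/4 × 1 = 3/4 per child.
All 3 independent: (3/4)^3 = 27/64.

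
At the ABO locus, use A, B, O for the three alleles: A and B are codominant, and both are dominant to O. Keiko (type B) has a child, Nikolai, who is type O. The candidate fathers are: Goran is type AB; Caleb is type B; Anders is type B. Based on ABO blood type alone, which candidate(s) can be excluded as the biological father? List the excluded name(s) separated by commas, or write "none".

Goran

A candidate is excluded only if no genotype consistent with his phenotype could produce a type O child with a type B mother.
Goran (type AB): no genotype consistent with that phenotype can produce a type-O child with a type-B mother.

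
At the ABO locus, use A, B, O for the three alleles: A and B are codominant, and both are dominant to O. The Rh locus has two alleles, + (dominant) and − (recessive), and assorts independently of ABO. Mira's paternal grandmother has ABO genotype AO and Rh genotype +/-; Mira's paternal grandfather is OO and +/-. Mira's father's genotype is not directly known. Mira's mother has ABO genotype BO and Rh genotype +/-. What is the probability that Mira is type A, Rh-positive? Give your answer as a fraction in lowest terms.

3/32

Mira's father's ABO genotype from AO × OO: 1/2 AO, 1/2 OO.
Crossing each possibility with the mother BO and summing P(type A): 1/2·1/4 + 1/2·0 = 1/8.
Similarly for Rh via the father's Rh distribution: P(Rh+) = 3/4.
Independent loci: 1/8 × 3/4 = 3/32.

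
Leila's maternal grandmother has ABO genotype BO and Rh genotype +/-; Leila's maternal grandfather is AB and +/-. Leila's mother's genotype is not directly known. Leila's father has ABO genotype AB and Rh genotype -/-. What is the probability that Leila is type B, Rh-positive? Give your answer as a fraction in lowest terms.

Leila's mother's ABO genotype from BO × AB: 1/4 AB, 1/4 AO, 1/4 BB, 1/4 BO.
Crossing each possibility with the father AB and summing P(type B): 1/4·1/4 + 1/4·1/4 + 1/4·1/2 + 1/4·1/2 = 3/8.
Similarly for Rh via the mother's Rh distribution: P(Rh+) = 1/2.
Independent loci: 3/8 × 1/2 = 3/16.

3/16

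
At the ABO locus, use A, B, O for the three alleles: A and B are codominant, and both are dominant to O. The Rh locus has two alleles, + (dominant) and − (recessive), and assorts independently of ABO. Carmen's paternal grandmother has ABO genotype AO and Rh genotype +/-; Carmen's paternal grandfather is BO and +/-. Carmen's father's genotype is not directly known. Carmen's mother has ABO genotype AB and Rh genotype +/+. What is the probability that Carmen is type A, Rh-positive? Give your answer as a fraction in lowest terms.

3/8

Carmen's father's ABO genotype from AO × BO: 1/4 AB, 1/4 AO, 1/4 BO, 1/4 OO.
Crossing each possibility with the mother AB and summing P(type A): 1/4·1/4 + 1/4·1/2 + 1/4·1/4 + 1/4·1/2 = 3/8.
Similarly for Rh via the father's Rh distribution: P(Rh+) = 1.
Independent loci: 3/8 × 1 = 3/8.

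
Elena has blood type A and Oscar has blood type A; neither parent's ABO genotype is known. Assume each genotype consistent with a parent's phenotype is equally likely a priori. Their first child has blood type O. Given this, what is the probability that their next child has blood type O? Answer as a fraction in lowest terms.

Possible genotypes: Elena ∈ {I^A I^A, I^A i}; Oscar ∈ {I^A I^A, I^A i}.
Weight each parental genotype pair by prior × P(type-O child):
  I^A i × I^A i: posterior weight 1; P(next child type O) = 1/4.
Weighted sum = 1/4.

1/4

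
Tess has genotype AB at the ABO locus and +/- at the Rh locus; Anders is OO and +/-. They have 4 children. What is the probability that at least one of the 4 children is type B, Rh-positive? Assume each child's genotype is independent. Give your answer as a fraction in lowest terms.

3471/4096

ABO cross AB × OO → 1/2 A, 1/2 B.
Rh cross +/- × +/- → 3/4 Rh+, 1/4 Rh-; so P(type B, Rh-positive) = 1/2 × 3/4 = 3/8 per child.
P(none) = (5/8)^4 = 625/4096; P(at least one) = 1 − 625/4096 = 3471/4096.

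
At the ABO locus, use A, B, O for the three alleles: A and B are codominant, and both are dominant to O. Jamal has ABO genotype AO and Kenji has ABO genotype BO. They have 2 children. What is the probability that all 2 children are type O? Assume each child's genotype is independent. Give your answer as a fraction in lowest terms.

ABO cross AO × BO → 1/4 O, 1/4 A, 1/4 B, 1/4 AB.
So P(type O) = 1/4 per child.
All 2 independent: (1/4)^2 = 1/16.

1/16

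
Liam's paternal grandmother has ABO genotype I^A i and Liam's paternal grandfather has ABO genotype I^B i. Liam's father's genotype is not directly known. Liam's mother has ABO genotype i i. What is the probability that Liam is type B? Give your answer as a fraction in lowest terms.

Liam's father's ABO genotype from I^A i × I^B i: 1/4 I^A I^B, 1/4 I^A i, 1/4 I^B i, 1/4 i i.
Crossing each possibility with the mother i i and summing P(type B): 1/4·1/2 + 1/4·0 + 1/4·1/2 + 1/4·0 = 1/4.

1/4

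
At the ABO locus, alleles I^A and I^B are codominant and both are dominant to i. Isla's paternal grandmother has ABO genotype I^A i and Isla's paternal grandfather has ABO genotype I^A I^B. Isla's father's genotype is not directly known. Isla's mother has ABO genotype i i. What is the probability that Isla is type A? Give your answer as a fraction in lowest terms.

1/2

Isla's father's ABO genotype from I^A i × I^A I^B: 1/4 I^A I^A, 1/4 I^A I^B, 1/4 I^A i, 1/4 I^B i.
Crossing each possibility with the mother i i and summing P(type A): 1/4·1 + 1/4·1/2 + 1/4·1/2 + 1/4·0 = 1/2.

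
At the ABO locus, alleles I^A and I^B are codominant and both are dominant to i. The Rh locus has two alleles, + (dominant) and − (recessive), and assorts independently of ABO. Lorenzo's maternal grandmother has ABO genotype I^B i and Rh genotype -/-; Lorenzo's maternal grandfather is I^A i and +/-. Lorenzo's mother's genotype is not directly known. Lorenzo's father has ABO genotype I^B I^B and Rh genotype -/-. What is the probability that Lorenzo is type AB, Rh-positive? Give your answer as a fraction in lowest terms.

1/16

Lorenzo's mother's ABO genotype from I^B i × I^A i: 1/4 I^A I^B, 1/4 I^A i, 1/4 I^B i, 1/4 i i.
Crossing each possibility with the father I^B I^B and summing P(type AB): 1/4·1/2 + 1/4·1/2 + 1/4·0 + 1/4·0 = 1/4.
Similarly for Rh via the mother's Rh distribution: P(Rh+) = 1/4.
Independent loci: 1/4 × 1/4 = 1/16.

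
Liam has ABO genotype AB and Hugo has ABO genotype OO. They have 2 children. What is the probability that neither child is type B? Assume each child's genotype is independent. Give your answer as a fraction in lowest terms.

ABO cross AB × OO → 1/2 A, 1/2 B.
So P(type B) = 1/2 per child.
P(not type B) = 1/2 for one child; (1/2)^2 = 1/4.

1/4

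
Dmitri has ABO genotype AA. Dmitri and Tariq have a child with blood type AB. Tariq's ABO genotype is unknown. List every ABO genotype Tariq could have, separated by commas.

For each candidate genotype of Tariq, check whether crossing it with AA can produce every observed child phenotype.
  AA → possible child types {A} ✗
  AB → possible child types {A, AB} ✓
  AO → possible child types {A} ✗
  BB → possible child types {AB} ✓
  BO → possible child types {A, AB} ✓
  OO → possible child types {A} ✗

AB, BB, BO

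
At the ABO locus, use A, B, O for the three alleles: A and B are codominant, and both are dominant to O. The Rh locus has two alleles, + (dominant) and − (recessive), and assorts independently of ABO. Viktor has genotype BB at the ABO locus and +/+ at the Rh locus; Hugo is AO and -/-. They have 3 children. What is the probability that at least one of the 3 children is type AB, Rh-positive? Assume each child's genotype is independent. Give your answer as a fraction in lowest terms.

7/8

ABO cross BB × AO → 1/2 B, 1/2 AB.
Rh cross +/+ × -/- → 1 Rh+; so P(type AB, Rh-positive) = 1/2 × 1 = 1/2 per child.
P(none) = (1/2)^3 = 1/8; P(at least one) = 1 − 1/8 = 7/8.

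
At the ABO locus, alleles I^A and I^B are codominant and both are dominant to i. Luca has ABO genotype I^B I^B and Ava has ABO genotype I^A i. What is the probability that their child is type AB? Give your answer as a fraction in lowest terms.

1/2

ABO cross I^B I^B × I^A i → offspring phenotypes: 1/2 B, 1/2 AB.
So P(type AB) = 1/2.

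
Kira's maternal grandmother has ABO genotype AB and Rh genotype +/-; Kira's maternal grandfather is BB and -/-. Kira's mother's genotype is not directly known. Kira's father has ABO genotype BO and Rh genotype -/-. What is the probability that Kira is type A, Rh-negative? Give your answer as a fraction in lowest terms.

Kira's mother's ABO genotype from AB × BB: 1/2 AB, 1/2 BB.
Crossing each possibility with the father BO and summing P(type A): 1/2·1/4 + 1/2·0 = 1/8.
Similarly for Rh via the mother's Rh distribution: P(Rh-) = 3/4.
Independent loci: 1/8 × 3/4 = 3/32.

3/32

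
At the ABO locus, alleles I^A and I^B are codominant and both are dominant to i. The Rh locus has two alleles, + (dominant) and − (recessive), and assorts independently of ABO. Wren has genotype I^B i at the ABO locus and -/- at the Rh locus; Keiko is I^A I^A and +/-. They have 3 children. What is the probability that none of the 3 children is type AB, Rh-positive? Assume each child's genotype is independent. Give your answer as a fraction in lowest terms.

ABO cross I^B i × I^A I^A → 1/2 A, 1/2 AB.
Rh cross -/- × +/- → 1/2 Rh+, 1/2 Rh-; so P(type AB, Rh-positive) = 1/2 × 1/2 = 1/4 per child.
P(not type AB, Rh-positive) = 3/4 for one child; (3/4)^3 = 27/64.

27/64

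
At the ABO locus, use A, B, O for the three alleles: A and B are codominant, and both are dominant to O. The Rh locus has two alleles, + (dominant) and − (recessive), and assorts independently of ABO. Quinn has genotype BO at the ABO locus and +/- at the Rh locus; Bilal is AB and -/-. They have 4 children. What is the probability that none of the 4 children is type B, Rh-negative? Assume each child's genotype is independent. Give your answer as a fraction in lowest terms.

81/256

ABO cross BO × AB → 1/4 A, 1/2 B, 1/4 AB.
Rh cross +/- × -/- → 1/2 Rh+, 1/2 Rh-; so P(type B, Rh-negative) = 1/2 × 1/2 = 1/4 per child.
P(not type B, Rh-negative) = 3/4 for one child; (3/4)^4 = 81/256.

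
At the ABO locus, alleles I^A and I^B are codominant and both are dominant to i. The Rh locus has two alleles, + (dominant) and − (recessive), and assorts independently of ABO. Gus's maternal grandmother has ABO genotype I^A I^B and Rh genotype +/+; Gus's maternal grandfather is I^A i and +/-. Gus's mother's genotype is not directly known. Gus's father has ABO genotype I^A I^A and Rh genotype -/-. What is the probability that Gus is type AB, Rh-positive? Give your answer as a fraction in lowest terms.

Gus's mother's ABO genotype from I^A I^B × I^A i: 1/4 I^A I^A, 1/4 I^A I^B, 1/4 I^A i, 1/4 I^B i.
Crossing each possibility with the father I^A I^A and summing P(type AB): 1/4·0 + 1/4·1/2 + 1/4·0 + 1/4·1/2 = 1/4.
Similarly for Rh via the mother's Rh distribution: P(Rh+) = 3/4.
Independent loci: 1/4 × 3/4 = 3/16.

3/16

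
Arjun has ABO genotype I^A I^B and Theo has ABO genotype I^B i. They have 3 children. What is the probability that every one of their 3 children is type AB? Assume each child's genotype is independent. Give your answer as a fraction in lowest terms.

1/64

ABO cross I^A I^B × I^B i → 1/4 A, 1/2 B, 1/4 AB.
So P(type AB) = 1/4 per child.
All 3 independent: (1/4)^3 = 1/64.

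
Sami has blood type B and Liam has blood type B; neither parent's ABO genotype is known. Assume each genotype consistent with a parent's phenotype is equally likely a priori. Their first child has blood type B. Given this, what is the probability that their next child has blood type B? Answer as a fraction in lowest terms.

19/20

Possible genotypes: Sami ∈ {BB, BO}; Liam ∈ {BB, BO}.
Weight each parental genotype pair by prior × P(type-B child):
  BB × BB: posterior weight 4/15; P(next child type B) = 1.
  BB × BO: posterior weight 4/15; P(next child type B) = 1.
  BO × BB: posterior weight 4/15; P(next child type B) = 1.
  BO × BO: posterior weight 1/5; P(next child type B) = 3/4.
Weighted sum = 19/20.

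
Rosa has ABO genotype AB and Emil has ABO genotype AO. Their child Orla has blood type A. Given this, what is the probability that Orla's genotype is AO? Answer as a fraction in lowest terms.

Cross AB × AO → 1/4 AA, 1/4 AB, 1/4 AO, 1/4 BO.
Type-A genotypes among offspring: AA (1/4), AO (1/4); total 1/2.
P(AO | type A) = (1/4) / (1/2) = 1/2.

1/2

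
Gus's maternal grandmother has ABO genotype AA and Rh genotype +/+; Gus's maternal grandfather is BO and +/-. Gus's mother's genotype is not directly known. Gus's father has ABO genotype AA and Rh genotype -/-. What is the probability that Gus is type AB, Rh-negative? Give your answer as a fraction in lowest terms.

1/16

Gus's mother's ABO genotype from AA × BO: 1/2 AB, 1/2 AO.
Crossing each possibility with the father AA and summing P(type AB): 1/2·1/2 + 1/2·0 = 1/4.
Similarly for Rh via the mother's Rh distribution: P(Rh-) = 1/4.
Independent loci: 1/4 × 1/4 = 1/16.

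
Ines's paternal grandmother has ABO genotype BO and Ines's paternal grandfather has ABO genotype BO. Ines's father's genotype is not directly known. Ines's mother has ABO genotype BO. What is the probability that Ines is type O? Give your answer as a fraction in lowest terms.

1/4

Ines's father's ABO genotype from BO × BO: 1/4 BB, 1/2 BO, 1/4 OO.
Crossing each possibility with the mother BO and summing P(type O): 1/4·0 + 1/2·1/4 + 1/4·1/2 = 1/4.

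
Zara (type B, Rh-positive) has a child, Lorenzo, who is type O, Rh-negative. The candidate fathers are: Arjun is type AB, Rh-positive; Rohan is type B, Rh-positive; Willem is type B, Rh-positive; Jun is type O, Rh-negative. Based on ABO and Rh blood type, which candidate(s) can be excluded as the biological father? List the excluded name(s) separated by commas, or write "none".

Arjun

A candidate is excluded only if no genotype consistent with his phenotype could produce a type O, Rh-negative child with a type B, Rh-positive mother.
Arjun (type AB, Rh+): no genotype consistent with that phenotype can produce a type-O Rh- child with a type-B mother.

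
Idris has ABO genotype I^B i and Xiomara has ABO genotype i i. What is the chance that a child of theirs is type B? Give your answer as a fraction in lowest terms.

ABO cross I^B i × i i → offspring phenotypes: 1/2 O, 1/2 B.
So P(type B) = 1/2.

1/2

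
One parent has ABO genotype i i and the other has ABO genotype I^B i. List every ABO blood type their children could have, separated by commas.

Gametes from i i × I^B i give offspring ABO genotypes I^B i, i i, i.e. phenotypes O, B.

O, B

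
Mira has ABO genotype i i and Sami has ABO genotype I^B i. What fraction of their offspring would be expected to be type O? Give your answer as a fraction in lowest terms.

1/2

ABO cross i i × I^B i → offspring phenotypes: 1/2 O, 1/2 B.
So P(type O) = 1/2.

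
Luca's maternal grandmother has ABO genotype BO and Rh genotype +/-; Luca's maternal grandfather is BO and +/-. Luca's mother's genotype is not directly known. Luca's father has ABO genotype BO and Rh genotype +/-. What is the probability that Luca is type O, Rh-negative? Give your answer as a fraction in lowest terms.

Luca's mother's ABO genotype from BO × BO: 1/4 BB, 1/2 BO, 1/4 OO.
Crossing each possibility with the father BO and summing P(type O): 1/4·0 + 1/2·1/4 + 1/4·1/2 = 1/4.
Similarly for Rh via the mother's Rh distribution: P(Rh-) = 1/4.
Independent loci: 1/4 × 1/4 = 1/16.

1/16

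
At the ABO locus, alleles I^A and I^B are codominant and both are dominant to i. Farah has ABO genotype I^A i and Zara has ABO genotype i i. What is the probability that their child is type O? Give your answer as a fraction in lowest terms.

ABO cross I^A i × i i → offspring phenotypes: 1/2 O, 1/2 A.
So P(type O) = 1/2.

1/2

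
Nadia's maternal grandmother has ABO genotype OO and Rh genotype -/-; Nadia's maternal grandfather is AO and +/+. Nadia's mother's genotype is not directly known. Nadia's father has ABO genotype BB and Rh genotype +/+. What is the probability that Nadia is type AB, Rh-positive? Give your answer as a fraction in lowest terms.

Nadia's mother's ABO genotype from OO × AO: 1/2 AO, 1/2 OO.
Crossing each possibility with the father BB and summing P(type AB): 1/2·1/2 + 1/2·0 = 1/4.
Similarly for Rh via the mother's Rh distribution: P(Rh+) = 1.
Independent loci: 1/4 × 1 = 1/4.

1/4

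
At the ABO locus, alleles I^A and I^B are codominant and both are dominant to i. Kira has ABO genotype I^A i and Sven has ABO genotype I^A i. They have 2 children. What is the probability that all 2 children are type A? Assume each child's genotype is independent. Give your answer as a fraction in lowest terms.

ABO cross I^A i × I^A i → 1/4 O, 3/4 A.
So P(type A) = 3/4 per child.
All 2 independent: (3/4)^2 = 9/16.

9/16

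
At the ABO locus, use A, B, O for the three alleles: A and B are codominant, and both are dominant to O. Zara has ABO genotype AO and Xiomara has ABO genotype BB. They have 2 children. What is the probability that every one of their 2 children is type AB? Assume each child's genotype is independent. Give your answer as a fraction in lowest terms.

ABO cross AO × BB → 1/2 B, 1/2 AB.
So P(type AB) = 1/2 per child.
All 2 independent: (1/2)^2 = 1/4.

1/4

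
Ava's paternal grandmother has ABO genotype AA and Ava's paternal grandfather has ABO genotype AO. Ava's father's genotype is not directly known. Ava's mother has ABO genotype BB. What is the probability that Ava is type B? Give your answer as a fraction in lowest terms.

1/4

Ava's father's ABO genotype from AA × AO: 1/2 AA, 1/2 AO.
Crossing each possibility with the mother BB and summing P(type B): 1/2·0 + 1/2·1/2 = 1/4.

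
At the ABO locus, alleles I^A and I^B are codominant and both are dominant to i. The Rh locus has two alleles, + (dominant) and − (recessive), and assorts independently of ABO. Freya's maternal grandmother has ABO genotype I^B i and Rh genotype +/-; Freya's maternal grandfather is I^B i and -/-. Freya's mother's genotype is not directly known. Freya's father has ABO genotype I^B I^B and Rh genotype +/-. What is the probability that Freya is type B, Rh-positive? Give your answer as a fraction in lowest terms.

Freya's mother's ABO genotype from I^B i × I^B i: 1/4 I^B I^B, 1/2 I^B i, 1/4 i i.
Crossing each possibility with the father I^B I^B and summing P(type B): 1/4·1 + 1/2·1 + 1/4·1 = 1.
Similarly for Rh via the mother's Rh distribution: P(Rh+) = 5/8.
Independent loci: 1 × 5/8 = 5/8.

5/8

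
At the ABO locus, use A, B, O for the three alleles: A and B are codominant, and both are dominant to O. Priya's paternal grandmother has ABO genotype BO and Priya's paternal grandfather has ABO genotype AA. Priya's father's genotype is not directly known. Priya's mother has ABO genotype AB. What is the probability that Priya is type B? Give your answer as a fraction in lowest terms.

1/4

Priya's father's ABO genotype from BO × AA: 1/2 AB, 1/2 AO.
Crossing each possibility with the mother AB and summing P(type B): 1/2·1/4 + 1/2·1/4 = 1/4.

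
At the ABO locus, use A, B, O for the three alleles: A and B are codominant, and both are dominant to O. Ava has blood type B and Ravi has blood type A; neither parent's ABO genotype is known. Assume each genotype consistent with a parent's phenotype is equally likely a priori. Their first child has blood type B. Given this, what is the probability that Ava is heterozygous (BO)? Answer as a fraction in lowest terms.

Possible genotypes: Ava ∈ {BB, BO}; Ravi ∈ {AA, AO}.
Weight each parental genotype pair by prior × P(type-B child):
  BB × AO: posterior weight 2/3.
  BO × AO: posterior weight 1/3.
Sum the posterior weight over pairs where Ava is BO: 1/3.

1/3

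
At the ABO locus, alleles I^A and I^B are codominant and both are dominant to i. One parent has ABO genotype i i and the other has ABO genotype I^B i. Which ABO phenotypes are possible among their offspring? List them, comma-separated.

Gametes from i i × I^B i give offspring ABO genotypes I^B i, i i, i.e. phenotypes O, B.

O, B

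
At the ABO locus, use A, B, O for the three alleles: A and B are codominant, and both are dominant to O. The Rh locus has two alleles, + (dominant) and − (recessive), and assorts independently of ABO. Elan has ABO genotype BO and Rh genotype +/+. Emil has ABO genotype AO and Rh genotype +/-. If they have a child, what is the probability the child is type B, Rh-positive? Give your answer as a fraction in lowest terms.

1/4

ABO cross BO × AO → offspring phenotypes: 1/4 O, 1/4 A, 1/4 B, 1/4 AB.
Rh cross +/+ × +/- → 1 Rh+.
Independent loci: P(type B, Rh-positive) = 1/4 × 1 = 1/4.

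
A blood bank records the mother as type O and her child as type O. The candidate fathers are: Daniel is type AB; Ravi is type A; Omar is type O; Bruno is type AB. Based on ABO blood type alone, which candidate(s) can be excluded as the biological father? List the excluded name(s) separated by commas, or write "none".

A candidate is excluded only if no genotype consistent with his phenotype could produce a type O child with a type O mother.
Daniel (type AB): no genotype consistent with that phenotype can produce a type-O child with a type-O mother.
Bruno (type AB): no genotype consistent with that phenotype can produce a type-O child with a type-O mother.

Daniel, Bruno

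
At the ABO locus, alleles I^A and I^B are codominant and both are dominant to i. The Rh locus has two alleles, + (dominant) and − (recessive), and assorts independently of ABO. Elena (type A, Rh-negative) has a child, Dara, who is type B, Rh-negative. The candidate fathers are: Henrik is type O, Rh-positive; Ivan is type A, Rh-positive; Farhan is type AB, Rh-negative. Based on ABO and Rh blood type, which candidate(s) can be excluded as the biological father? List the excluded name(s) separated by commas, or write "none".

Henrik, Ivan

A candidate is excluded only if no genotype consistent with his phenotype could produce a type B, Rh-negative child with a type A, Rh-negative mother.
Henrik (type O, Rh+): no genotype consistent with that phenotype can produce a type-B Rh- child with a type-A mother.
Ivan (type A, Rh+): no genotype consistent with that phenotype can produce a type-B Rh- child with a type-A mother.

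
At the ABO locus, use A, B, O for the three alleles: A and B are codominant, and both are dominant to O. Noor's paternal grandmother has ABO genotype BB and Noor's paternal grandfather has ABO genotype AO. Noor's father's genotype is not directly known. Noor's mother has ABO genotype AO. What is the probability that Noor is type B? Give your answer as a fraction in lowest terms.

Noor's father's ABO genotype from BB × AO: 1/2 AB, 1/2 BO.
Crossing each possibility with the mother AO and summing P(type B): 1/2·1/4 + 1/2·1/4 = 1/4.

1/4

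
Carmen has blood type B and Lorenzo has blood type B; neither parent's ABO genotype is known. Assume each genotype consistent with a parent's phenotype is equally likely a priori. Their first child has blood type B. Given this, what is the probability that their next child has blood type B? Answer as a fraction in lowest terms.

Possible genotypes: Carmen ∈ {I^B I^B, I^B i}; Lorenzo ∈ {I^B I^B, I^B i}.
Weight each parental genotype pair by prior × P(type-B child):
  I^B I^B × I^B I^B: posterior weight 4/15; P(next child type B) = 1.
  I^B I^B × I^B i: posterior weight 4/15; P(next child type B) = 1.
  I^B i × I^B I^B: posterior weight 4/15; P(next child type B) = 1.
  I^B i × I^B i: posterior weight 1/5; P(next child type B) = 3/4.
Weighted sum = 19/20.

19/20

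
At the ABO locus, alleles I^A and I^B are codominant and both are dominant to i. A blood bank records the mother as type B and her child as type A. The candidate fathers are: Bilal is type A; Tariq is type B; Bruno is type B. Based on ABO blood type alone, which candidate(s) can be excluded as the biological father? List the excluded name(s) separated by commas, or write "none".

A candidate is excluded only if no genotype consistent with his phenotype could produce a type A child with a type B mother.
Tariq (type B): no genotype consistent with that phenotype can produce a type-A child with a type-B mother.
Bruno (type B): no genotype consistent with that phenotype can produce a type-A child with a type-B mother.

Tariq, Bruno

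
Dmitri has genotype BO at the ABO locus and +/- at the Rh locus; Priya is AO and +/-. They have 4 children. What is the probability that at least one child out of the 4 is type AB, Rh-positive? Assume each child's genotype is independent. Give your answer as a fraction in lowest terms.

ABO cross BO × AO → 1/4 O, 1/4 A, 1/4 B, 1/4 AB.
Rh cross +/- × +/- → 3/4 Rh+, 1/4 Rh-; so P(type AB, Rh-positive) = 1/4 × 3/4 = 3/16 per child.
P(none) = (13/16)^4 = 28561/65536; P(at least one) = 1 − 28561/65536 = 36975/65536.

36975/65536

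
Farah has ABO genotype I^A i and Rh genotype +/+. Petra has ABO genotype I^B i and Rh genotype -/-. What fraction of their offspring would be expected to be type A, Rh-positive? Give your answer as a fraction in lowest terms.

1/4

ABO cross I^A i × I^B i → offspring phenotypes: 1/4 O, 1/4 A, 1/4 B, 1/4 AB.
Rh cross +/+ × -/- → 1 Rh+.
Independent loci: P(type A, Rh-positive) = 1/4 × 1 = 1/4.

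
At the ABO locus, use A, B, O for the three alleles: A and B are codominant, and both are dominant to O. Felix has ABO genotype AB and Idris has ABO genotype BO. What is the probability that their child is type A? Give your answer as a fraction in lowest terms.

1/4

ABO cross AB × BO → offspring phenotypes: 1/4 A, 1/2 B, 1/4 AB.
So P(type A) = 1/4.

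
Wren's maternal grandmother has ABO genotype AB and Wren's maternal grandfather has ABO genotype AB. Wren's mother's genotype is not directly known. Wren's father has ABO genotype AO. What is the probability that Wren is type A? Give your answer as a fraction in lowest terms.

1/2

Wren's mother's ABO genotype from AB × AB: 1/4 AA, 1/2 AB, 1/4 BB.
Crossing each possibility with the father AO and summing P(type A): 1/4·1 + 1/2·1/2 + 1/4·0 = 1/2.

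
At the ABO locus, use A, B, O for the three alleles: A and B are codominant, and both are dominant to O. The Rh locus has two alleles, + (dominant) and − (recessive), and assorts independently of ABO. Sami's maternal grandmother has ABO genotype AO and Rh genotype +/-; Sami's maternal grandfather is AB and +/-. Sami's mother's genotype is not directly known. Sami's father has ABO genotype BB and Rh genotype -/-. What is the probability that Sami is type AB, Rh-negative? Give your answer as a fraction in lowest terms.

Sami's mother's ABO genotype from AO × AB: 1/4 AA, 1/4 AB, 1/4 AO, 1/4 BO.
Crossing each possibility with the father BB and summing P(type AB): 1/4·1 + 1/4·1/2 + 1/4·1/2 + 1/4·0 = 1/2.
Similarly for Rh via the mother's Rh distribution: P(Rh-) = 1/2.
Independent loci: 1/2 × 1/2 = 1/4.

1/4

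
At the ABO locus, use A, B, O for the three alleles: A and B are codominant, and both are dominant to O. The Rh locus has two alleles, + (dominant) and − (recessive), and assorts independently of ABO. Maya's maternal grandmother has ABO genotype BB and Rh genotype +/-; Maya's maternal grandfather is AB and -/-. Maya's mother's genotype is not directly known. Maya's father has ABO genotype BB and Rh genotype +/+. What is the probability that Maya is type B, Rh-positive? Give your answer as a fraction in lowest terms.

3/4

Maya's mother's ABO genotype from BB × AB: 1/2 AB, 1/2 BB.
Crossing each possibility with the father BB and summing P(type B): 1/2·1/2 + 1/2·1 = 3/4.
Similarly for Rh via the mother's Rh distribution: P(Rh+) = 1.
Independent loci: 3/4 × 1 = 3/4.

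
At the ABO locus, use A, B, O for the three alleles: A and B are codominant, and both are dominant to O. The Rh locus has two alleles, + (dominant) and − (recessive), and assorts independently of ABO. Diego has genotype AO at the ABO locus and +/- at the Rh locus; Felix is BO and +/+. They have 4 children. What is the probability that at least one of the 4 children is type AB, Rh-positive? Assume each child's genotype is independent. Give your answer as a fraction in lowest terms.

ABO cross AO × BO → 1/4 O, 1/4 A, 1/4 B, 1/4 AB.
Rh cross +/- × +/+ → 1 Rh+; so P(type AB, Rh-positive) = 1/4 × 1 = 1/4 per child.
P(none) = (3/4)^4 = 81/256; P(at least one) = 1 − 81/256 = 175/256.

175/256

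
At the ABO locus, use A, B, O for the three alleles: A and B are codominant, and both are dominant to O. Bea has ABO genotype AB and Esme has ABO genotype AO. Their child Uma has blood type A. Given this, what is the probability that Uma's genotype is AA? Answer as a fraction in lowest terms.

Cross AB × AO → 1/4 AA, 1/4 AB, 1/4 AO, 1/4 BO.
Type-A genotypes among offspring: AA (1/4), AO (1/4); total 1/2.
P(AA | type A) = (1/4) / (1/2) = 1/2.

1/2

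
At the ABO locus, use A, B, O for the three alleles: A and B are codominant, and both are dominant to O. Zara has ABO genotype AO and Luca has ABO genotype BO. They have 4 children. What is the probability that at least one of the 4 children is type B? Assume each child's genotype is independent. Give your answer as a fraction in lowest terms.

ABO cross AO × BO → 1/4 O, 1/4 A, 1/4 B, 1/4 AB.
So P(type B) = 1/4 per child.
P(none) = (3/4)^4 = 81/256; P(at least one) = 1 − 81/256 = 175/256.

175/256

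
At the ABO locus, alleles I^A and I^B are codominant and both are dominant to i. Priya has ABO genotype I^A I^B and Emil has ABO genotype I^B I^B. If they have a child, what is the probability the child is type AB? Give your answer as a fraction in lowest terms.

ABO cross I^A I^B × I^B I^B → offspring phenotypes: 1/2 B, 1/2 AB.
So P(type AB) = 1/2.

1/2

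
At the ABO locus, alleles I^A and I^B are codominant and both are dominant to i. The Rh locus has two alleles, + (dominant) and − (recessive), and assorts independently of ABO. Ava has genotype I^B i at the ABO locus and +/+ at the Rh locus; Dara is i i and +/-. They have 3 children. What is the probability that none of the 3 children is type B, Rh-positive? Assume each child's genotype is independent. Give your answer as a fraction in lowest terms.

1/8

ABO cross I^B i × i i → 1/2 O, 1/2 B.
Rh cross +/+ × +/- → 1 Rh+; so P(type B, Rh-positive) = 1/2 × 1 = 1/2 per child.
P(not type B, Rh-positive) = 1/2 for one child; (1/2)^3 = 1/8.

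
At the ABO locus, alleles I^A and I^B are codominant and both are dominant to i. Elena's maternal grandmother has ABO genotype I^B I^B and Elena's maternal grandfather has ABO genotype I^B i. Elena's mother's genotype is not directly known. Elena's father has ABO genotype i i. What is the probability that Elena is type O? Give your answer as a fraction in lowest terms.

1/4

Elena's mother's ABO genotype from I^B I^B × I^B i: 1/2 I^B I^B, 1/2 I^B i.
Crossing each possibility with the father i i and summing P(type O): 1/2·0 + 1/2·1/2 = 1/4.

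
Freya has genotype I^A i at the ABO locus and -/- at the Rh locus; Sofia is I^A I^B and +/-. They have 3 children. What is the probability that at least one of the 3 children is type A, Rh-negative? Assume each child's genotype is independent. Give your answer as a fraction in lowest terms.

37/64

ABO cross I^A i × I^A I^B → 1/2 A, 1/4 B, 1/4 AB.
Rh cross -/- × +/- → 1/2 Rh+, 1/2 Rh-; so P(type A, Rh-negative) = 1/2 × 1/2 = 1/4 per child.
P(none) = (3/4)^3 = 27/64; P(at least one) = 1 − 27/64 = 37/64.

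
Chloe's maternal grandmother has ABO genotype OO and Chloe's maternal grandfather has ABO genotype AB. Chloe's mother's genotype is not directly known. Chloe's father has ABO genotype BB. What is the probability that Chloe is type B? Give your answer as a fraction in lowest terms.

3/4

Chloe's mother's ABO genotype from OO × AB: 1/2 AO, 1/2 BO.
Crossing each possibility with the father BB and summing P(type B): 1/2·1/2 + 1/2·1 = 3/4.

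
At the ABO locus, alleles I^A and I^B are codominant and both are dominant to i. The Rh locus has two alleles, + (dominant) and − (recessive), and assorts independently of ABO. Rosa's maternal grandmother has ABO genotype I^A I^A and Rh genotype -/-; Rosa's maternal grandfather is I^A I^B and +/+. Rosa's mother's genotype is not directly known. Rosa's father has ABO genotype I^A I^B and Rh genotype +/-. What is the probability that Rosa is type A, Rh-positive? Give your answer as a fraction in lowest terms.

Rosa's mother's ABO genotype from I^A I^A × I^A I^B: 1/2 I^A I^A, 1/2 I^A I^B.
Crossing each possibility with the father I^A I^B and summing P(type A): 1/2·1/2 + 1/2·1/4 = 3/8.
Similarly for Rh via the mother's Rh distribution: P(Rh+) = 3/4.
Independent loci: 3/8 × 3/4 = 9/32.

9/32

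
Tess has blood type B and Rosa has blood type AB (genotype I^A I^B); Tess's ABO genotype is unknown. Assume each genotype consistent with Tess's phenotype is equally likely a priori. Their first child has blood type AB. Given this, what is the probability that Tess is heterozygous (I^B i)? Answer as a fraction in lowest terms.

Possible genotypes: Tess ∈ {I^B I^B, I^B i}; Rosa ∈ {I^A I^B}.
Weight each parental genotype pair by prior × P(type-AB child):
  I^B I^B × I^A I^B: posterior weight 2/3.
  I^B i × I^A I^B: posterior weight 1/3.
Sum the posterior weight over pairs where Tess is I^B i: 1/3.

1/3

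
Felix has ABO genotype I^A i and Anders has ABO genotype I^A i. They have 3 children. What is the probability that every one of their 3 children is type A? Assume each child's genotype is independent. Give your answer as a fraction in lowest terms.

27/64

ABO cross I^A i × I^A i → 1/4 O, 3/4 A.
So P(type A) = 3/4 per child.
All 3 independent: (3/4)^3 = 27/64.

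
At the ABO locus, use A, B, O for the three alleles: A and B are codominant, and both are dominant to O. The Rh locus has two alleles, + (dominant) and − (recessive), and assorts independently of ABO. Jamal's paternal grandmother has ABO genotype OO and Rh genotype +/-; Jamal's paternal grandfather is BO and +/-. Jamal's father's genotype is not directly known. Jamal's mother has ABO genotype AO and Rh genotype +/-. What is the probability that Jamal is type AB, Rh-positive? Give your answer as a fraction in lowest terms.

3/32

Jamal's father's ABO genotype from OO × BO: 1/2 BO, 1/2 OO.
Crossing each possibility with the mother AO and summing P(type AB): 1/2·1/4 + 1/2·0 = 1/8.
Similarly for Rh via the father's Rh distribution: P(Rh+) = 3/4.
Independent loci: 1/8 × 3/4 = 3/32.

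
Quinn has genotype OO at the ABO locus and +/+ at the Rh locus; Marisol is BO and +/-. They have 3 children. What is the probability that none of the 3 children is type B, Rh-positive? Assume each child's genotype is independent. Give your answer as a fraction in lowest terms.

ABO cross OO × BO → 1/2 O, 1/2 B.
Rh cross +/+ × +/- → 1 Rh+; so P(type B, Rh-positive) = 1/2 × 1 = 1/2 per child.
P(not type B, Rh-positive) = 1/2 for one child; (1/2)^3 = 1/8.

1/8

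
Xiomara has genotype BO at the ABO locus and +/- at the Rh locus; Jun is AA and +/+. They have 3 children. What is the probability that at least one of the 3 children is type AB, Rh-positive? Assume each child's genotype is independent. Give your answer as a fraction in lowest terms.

ABO cross BO × AA → 1/2 A, 1/2 AB.
Rh cross +/- × +/+ → 1 Rh+; so P(type AB, Rh-positive) = 1/2 × 1 = 1/2 per child.
P(none) = (1/2)^3 = 1/8; P(at least one) = 1 − 1/8 = 7/8.

7/8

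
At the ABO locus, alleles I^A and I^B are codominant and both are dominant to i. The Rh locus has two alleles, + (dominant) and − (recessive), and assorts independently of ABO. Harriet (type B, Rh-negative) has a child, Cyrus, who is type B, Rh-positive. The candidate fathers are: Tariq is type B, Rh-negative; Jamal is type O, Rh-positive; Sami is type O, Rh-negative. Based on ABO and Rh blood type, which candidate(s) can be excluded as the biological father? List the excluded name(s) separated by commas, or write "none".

A candidate is excluded only if no genotype consistent with his phenotype could produce a type B, Rh-positive child with a type B, Rh-negative mother.
Tariq (type B, Rh-): no genotype consistent with that phenotype can produce a type-B Rh+ child with a type-B mother.
Sami (type O, Rh-): no genotype consistent with that phenotype can produce a type-B Rh+ child with a type-B mother.

Tariq, Sami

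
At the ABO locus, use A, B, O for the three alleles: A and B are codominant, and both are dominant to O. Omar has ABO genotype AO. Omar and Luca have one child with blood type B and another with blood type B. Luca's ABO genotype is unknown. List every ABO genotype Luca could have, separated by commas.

AB, BB, BO

For each candidate genotype of Luca, check whether crossing it with AO can produce every observed child phenotype.
  AA → possible child types {A} ✗
  AB → possible child types {A, B, AB} ✓
  AO → possible child types {O, A} ✗
  BB → possible child types {B, AB} ✓
  BO → possible child types {O, A, B, AB} ✓
  OO → possible child types {O, A} ✗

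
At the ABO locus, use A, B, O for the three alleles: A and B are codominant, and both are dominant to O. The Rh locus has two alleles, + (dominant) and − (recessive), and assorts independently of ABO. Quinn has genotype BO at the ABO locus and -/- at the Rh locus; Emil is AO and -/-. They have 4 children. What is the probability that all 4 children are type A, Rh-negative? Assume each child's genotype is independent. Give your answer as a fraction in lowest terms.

1/256

ABO cross BO × AO → 1/4 O, 1/4 A, 1/4 B, 1/4 AB.
Rh cross -/- × -/- → 1 Rh-; so P(type A, Rh-negative) = 1/4 × 1 = 1/4 per child.
All 4 independent: (1/4)^4 = 1/256.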